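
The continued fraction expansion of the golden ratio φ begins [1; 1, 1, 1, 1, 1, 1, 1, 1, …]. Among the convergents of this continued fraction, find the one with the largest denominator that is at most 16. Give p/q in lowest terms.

List convergents until the denominator exceeds the bound:
a_0 = 1: 1/1  (≤ bound)
a_1 = 1: 2/1  (≤ bound)
a_2 = 1: 3/2  (≤ bound)
a_3 = 1: 5/3  (≤ bound)
a_4 = 1: 8/5  (≤ bound)
a_5 = 1: 13/8  (≤ bound)
a_6 = 1: 21/13  (≤ bound)
a_7 = 1: 34/21  (> 16, stop)

21/13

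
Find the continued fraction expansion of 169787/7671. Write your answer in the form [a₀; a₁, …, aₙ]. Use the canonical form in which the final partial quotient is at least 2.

[22; 7, 2, 15, 33]

169787 = 22·7671 + 1025, so a_0 = 22
7671 = 7·1025 + 496, so a_1 = 7
1025 = 2·496 + 33, so a_2 = 2
496 = 15·33 + 1, so a_3 = 15
33 = 33·1 + 0, so a_4 = 33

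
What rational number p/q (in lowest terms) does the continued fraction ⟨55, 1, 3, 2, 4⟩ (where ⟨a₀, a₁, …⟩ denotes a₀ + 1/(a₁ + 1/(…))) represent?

Use the convergent recurrence hₖ = aₖ·hₖ₋₁ + hₖ₋₂ (and likewise for the denominators kₖ):
a_0 = 55: 55/1
a_1 = 1: 56/1
a_2 = 3: 223/4
a_3 = 2: 502/9
a_4 = 4: 2231/40

2231/40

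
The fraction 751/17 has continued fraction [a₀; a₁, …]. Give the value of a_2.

1

751 = 44·17 + 3, so a_0 = 44
17 = 5·3 + 2, so a_1 = 5
3 = 1·2 + 1, so a_2 = 1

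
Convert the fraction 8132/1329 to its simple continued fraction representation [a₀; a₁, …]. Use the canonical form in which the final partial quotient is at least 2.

Run the Euclidean algorithm, recording each quotient:
8132 = 6·1329 + 158, so a_0 = 6
1329 = 8·158 + 65, so a_1 = 8
158 = 2·65 + 28, so a_2 = 2
65 = 2·28 + 9, so a_3 = 2
28 = 3·9 + 1, so a_4 = 3
9 = 9·1 + 0, so a_5 = 9

[6; 8, 2, 2, 3, 9]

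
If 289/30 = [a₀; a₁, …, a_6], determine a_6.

2

289 ÷ 30 → quotient 9, remainder 19
30 ÷ 19 → quotient 1, remainder 11
19 ÷ 11 → quotient 1, remainder 8
11 ÷ 8 → quotient 1, remainder 3
8 ÷ 3 → quotient 2, remainder 2
3 ÷ 2 → quotient 1, remainder 1
2 ÷ 1 → quotient 2, remainder 0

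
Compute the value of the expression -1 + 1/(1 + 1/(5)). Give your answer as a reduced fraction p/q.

a_0 = -1: -1/1
a_1 = 1: 0/1
a_2 = 5: -1/6

-1/6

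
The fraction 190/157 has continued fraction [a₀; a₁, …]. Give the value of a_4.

⌊190/157⌋ = 1, remainder 33
⌊157/33⌋ = 4, remainder 25
⌊33/25⌋ = 1, remainder 8
⌊25/8⌋ = 3, remainder 1
⌊8/1⌋ = 8, remainder 0

8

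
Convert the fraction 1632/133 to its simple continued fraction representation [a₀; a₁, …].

Apply division with remainder until the remainder is 0:
⌊1632/133⌋ = 12, remainder 36
⌊133/36⌋ = 3, remainder 25
⌊36/25⌋ = 1, remainder 11
⌊25/11⌋ = 2, remainder 3
⌊11/3⌋ = 3, remainder 2
⌊3/2⌋ = 1, remainder 1
⌊2/1⌋ = 2, remainder 0

[12; 3, 1, 2, 3, 1, 2]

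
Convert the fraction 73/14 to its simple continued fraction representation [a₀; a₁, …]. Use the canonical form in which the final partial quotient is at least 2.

[5; 4, 1, 2]

⌊73/14⌋ = 5, remainder 3
⌊14/3⌋ = 4, remainder 2
⌊3/2⌋ = 1, remainder 1
⌊2/1⌋ = 2, remainder 0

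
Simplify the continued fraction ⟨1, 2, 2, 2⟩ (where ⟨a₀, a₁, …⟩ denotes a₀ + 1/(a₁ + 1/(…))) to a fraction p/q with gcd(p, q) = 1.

17/12

Build up convergents one term at a time:
a_0 = 1: 1/1
a_1 = 2: 3/2
a_2 = 2: 7/5
a_3 = 2: 17/12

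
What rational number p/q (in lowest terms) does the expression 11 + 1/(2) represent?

23/2

Build up convergents one term at a time:
a_0 = 11: 11/1
a_1 = 2: 23/2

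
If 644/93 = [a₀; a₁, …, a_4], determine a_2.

12

644 = 6·93 + 86, so a_0 = 6
93 = 1·86 + 7, so a_1 = 1
86 = 12·7 + 2, so a_2 = 12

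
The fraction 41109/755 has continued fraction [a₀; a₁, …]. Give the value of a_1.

2

Repeatedly divide and take the remainder:
⌊41109/755⌋ = 54, remainder 339
⌊755/339⌋ = 2, remainder 77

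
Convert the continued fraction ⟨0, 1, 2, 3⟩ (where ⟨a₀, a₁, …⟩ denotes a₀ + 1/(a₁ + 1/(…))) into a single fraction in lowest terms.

Starting at the tail and folding back:
Start with 3.
2 + 1/(3/1) = 2 + 1/3 = 7/3
1 + 1/(7/3) = 1 + 3/7 = 10/7
0 + 1/(10/7) = 0 + 7/10 = 7/10

7/10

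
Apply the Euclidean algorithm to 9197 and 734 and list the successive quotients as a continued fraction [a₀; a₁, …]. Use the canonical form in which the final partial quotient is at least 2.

9197 = 12·734 + 389, so a_0 = 12
734 = 1·389 + 345, so a_1 = 1
389 = 1·345 + 44, so a_2 = 1
345 = 7·44 + 37, so a_3 = 7
44 = 1·37 + 7, so a_4 = 1
37 = 5·7 + 2, so a_5 = 5
7 = 3·2 + 1, so a_6 = 3
2 = 2·1 + 0, so a_7 = 2

[12; 1, 1, 7, 1, 5, 3, 2]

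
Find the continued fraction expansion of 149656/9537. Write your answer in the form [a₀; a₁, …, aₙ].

[15; 1, 2, 4, 36, 2, 4, 2]

Apply division with remainder until the remainder is 0:
149656 ÷ 9537 → quotient 15, remainder 6601
9537 ÷ 6601 → quotient 1, remainder 2936
6601 ÷ 2936 → quotient 2, remainder 729
2936 ÷ 729 → quotient 4, remainder 20
729 ÷ 20 → quotient 36, remainder 9
20 ÷ 9 → quotient 2, remainder 2
9 ÷ 2 → quotient 4, remainder 1
2 ÷ 1 → quotient 2, remainder 0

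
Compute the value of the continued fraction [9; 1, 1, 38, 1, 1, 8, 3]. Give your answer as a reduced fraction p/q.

Build up convergents one term at a time:
a_0 = 9: 9/1
a_1 = 1: 10/1
a_2 = 1: 19/2
a_3 = 38: 732/77
a_4 = 1: 751/79
a_5 = 1: 1483/156
a_6 = 8: 12615/1327
a_7 = 3: 39328/4137

39328/4137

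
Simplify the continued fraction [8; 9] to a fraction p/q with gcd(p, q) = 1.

Starting at the tail and folding back:
Start with 9.
8 + 1/(9/1) = 8 + 1/9 = 73/9

73/9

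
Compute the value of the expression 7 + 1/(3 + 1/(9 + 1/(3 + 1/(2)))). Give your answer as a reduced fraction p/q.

1479/202

Work from the innermost term outward:
Start with 2.
3 + 1/(2/1) = 3 + 1/2 = 7/2
9 + 1/(7/2) = 9 + 2/7 = 65/7
3 + 1/(65/7) = 3 + 7/65 = 202/65
7 + 1/(202/65) = 7 + 65/202 = 1479/202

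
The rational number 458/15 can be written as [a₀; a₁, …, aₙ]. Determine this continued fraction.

[30; 1, 1, 7]

Run the Euclidean algorithm, recording each quotient:
⌊458/15⌋ = 30, remainder 8
⌊15/8⌋ = 1, remainder 7
⌊8/7⌋ = 1, remainder 1
⌊7/1⌋ = 7, remainder 0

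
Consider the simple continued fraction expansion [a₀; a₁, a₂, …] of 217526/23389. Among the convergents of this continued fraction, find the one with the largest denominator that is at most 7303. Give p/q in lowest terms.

a_0 = 9: 9/1  (≤ bound)
a_1 = 3: 28/3  (≤ bound)
a_2 = 3: 93/10  (≤ bound)
a_3 = 27: 2539/273  (≤ bound)
a_4 = 1: 2632/283  (≤ bound)
a_5 = 7: 20963/2254  (≤ bound)
a_6 = 3: 65521/7045  (≤ bound)
a_7 = 3: 217526/23389  (> 7303, stop)

65521/7045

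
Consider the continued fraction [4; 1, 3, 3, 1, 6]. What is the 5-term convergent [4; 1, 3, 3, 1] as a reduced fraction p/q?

a_0 = 4: 4/1
a_1 = 1: 5/1
a_2 = 3: 19/4
a_3 = 3: 62/13
a_4 = 1: 81/17

81/17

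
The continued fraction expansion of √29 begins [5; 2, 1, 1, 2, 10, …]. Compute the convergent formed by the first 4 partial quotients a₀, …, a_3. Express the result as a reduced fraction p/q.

27/5

a_0 = 5: 5/1
a_1 = 2: 11/2
a_2 = 1: 16/3
a_3 = 1: 27/5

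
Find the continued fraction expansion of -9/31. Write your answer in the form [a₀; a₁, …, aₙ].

[-1; 1, 2, 2, 4]

⌊-9/31⌋ = -1, remainder 22
⌊31/22⌋ = 1, remainder 9
⌊22/9⌋ = 2, remainder 4
⌊9/4⌋ = 2, remainder 1
⌊4/1⌋ = 4, remainder 0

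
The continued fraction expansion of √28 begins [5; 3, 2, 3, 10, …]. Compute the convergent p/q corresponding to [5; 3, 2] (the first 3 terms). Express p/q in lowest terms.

37/7

a_0 = 5: 5/1
a_1 = 3: 16/3
a_2 = 2: 37/7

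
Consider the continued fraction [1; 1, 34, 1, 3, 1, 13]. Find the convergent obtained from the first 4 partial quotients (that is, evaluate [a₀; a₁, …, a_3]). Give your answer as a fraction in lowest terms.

71/36

Work from the innermost term outward:
Start with 1.
34 + 1/(1/1) = 34 + 1/1 = 35/1
1 + 1/(35/1) = 1 + 1/35 = 36/35
1 + 1/(36/35) = 1 + 35/36 = 71/36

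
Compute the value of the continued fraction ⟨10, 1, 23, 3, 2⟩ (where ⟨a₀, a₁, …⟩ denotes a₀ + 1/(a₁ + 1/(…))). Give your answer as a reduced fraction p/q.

1863/170

Start with 2.
3 + 1/(2/1) = 3 + 1/2 = 7/2
23 + 1/(7/2) = 23 + 2/7 = 163/7
1 + 1/(163/7) = 1 + 7/163 = 170/163
10 + 1/(170/163) = 10 + 163/170 = 1863/170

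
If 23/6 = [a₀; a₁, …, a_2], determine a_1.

1

Repeatedly divide and take the remainder:
23 = 3·6 + 5, so a_0 = 3
6 = 1·5 + 1, so a_1 = 1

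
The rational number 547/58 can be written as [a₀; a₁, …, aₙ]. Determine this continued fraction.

547 = 9·58 + 25, so a_0 = 9
58 = 2·25 + 8, so a_1 = 2
25 = 3·8 + 1, so a_2 = 3
8 = 8·1 + 0, so a_3 = 8

[9; 2, 3, 8]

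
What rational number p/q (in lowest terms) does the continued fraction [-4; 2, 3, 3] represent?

Work from the innermost term outward:
Start with 3.
3 + 1/(3/1) = 3 + 1/3 = 10/3
2 + 1/(10/3) = 2 + 3/10 = 23/10
-4 + 1/(23/10) = -4 + 10/23 = -82/23

-82/23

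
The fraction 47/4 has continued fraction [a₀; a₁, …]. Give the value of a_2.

47 = 11·4 + 3, so a_0 = 11
4 = 1·3 + 1, so a_1 = 1
3 = 3·1 + 0, so a_2 = 3

3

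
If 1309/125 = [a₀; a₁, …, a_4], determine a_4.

3

Apply division with remainder until the remainder is 0:
1309 ÷ 125 → quotient 10, remainder 59
125 ÷ 59 → quotient 2, remainder 7
59 ÷ 7 → quotient 8, remainder 3
7 ÷ 3 → quotient 2, remainder 1
3 ÷ 1 → quotient 3, remainder 0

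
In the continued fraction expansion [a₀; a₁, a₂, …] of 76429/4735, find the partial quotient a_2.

⌊76429/4735⌋ = 16, remainder 669
⌊4735/669⌋ = 7, remainder 52
⌊669/52⌋ = 12, remainder 45

12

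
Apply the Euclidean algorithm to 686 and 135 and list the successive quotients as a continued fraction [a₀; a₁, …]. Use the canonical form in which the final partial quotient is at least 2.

[5; 12, 3, 1, 2]

686 ÷ 135 → quotient 5, remainder 11
135 ÷ 11 → quotient 12, remainder 3
11 ÷ 3 → quotient 3, remainder 2
3 ÷ 2 → quotient 1, remainder 1
2 ÷ 1 → quotient 2, remainder 0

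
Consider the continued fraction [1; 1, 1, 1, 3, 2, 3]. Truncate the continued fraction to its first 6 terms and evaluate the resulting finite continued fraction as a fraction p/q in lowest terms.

41/25

Start with 2.
3 + 1/(2/1) = 3 + 1/2 = 7/2
1 + 1/(7/2) = 1 + 2/7 = 9/7
1 + 1/(9/7) = 1 + 7/9 = 16/9
1 + 1/(16/9) = 1 + 9/16 = 25/16
1 + 1/(25/16) = 1 + 16/25 = 41/25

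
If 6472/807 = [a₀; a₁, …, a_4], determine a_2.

⌊6472/807⌋ = 8, remainder 16
⌊807/16⌋ = 50, remainder 7
⌊16/7⌋ = 2, remainder 2

2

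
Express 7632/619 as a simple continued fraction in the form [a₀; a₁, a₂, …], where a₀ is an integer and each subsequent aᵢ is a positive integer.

[12; 3, 29, 7]

Run the Euclidean algorithm, recording each quotient:
7632 ÷ 619 → quotient 12, remainder 204
619 ÷ 204 → quotient 3, remainder 7
204 ÷ 7 → quotient 29, remainder 1
7 ÷ 1 → quotient 7, remainder 0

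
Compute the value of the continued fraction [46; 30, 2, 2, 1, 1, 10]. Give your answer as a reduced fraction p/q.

177825/3863

a_0 = 46: 46/1
a_1 = 30: 1381/30
a_2 = 2: 2808/61
a_3 = 2: 6997/152
a_4 = 1: 9805/213
a_5 = 1: 16802/365
a_6 = 10: 177825/3863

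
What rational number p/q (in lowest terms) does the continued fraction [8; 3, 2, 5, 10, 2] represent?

6731/812

Start with 2.
10 + 1/(2/1) = 10 + 1/2 = 21/2
5 + 1/(21/2) = 5 + 2/21 = 107/21
2 + 1/(107/21) = 2 + 21/107 = 235/107
3 + 1/(235/107) = 3 + 107/235 = 812/235
8 + 1/(812/235) = 8 + 235/812 = 6731/812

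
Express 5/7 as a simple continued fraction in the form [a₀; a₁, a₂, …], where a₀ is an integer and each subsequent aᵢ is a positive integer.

⌊5/7⌋ = 0, remainder 5
⌊7/5⌋ = 1, remainder 2
⌊5/2⌋ = 2, remainder 1
⌊2/1⌋ = 2, remainder 0

[0; 1, 2, 2]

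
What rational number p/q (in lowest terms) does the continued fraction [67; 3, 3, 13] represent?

Work from the innermost term outward:
Start with 13.
3 + 1/(13/1) = 3 + 1/13 = 40/13
3 + 1/(40/13) = 3 + 13/40 = 133/40
67 + 1/(133/40) = 67 + 40/133 = 8951/133

8951/133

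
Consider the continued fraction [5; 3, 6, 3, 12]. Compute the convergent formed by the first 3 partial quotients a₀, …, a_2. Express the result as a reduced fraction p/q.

Build up convergents one term at a time:
a_0 = 5: 5/1
a_1 = 3: 16/3
a_2 = 6: 101/19

101/19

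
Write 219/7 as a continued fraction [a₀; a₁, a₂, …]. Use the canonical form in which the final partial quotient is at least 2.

[31; 3, 2]

Run the Euclidean algorithm, recording each quotient:
219 = 31·7 + 2, so a_0 = 31
7 = 3·2 + 1, so a_1 = 3
2 = 2·1 + 0, so a_2 = 2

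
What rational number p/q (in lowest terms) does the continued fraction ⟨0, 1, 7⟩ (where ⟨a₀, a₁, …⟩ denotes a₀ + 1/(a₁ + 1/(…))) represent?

a_0 = 0: 0/1
a_1 = 1: 1/1
a_2 = 7: 7/8

7/8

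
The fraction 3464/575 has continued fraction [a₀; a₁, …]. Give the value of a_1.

Run the Euclidean algorithm, recording each quotient:
3464 ÷ 575 → quotient 6, remainder 14
575 ÷ 14 → quotient 41, remainder 1

41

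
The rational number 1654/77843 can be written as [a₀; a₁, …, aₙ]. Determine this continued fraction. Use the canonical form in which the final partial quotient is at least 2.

1654 ÷ 77843 → quotient 0, remainder 1654
77843 ÷ 1654 → quotient 47, remainder 105
1654 ÷ 105 → quotient 15, remainder 79
105 ÷ 79 → quotient 1, remainder 26
79 ÷ 26 → quotient 3, remainder 1
26 ÷ 1 → quotient 26, remainder 0

[0; 47, 15, 1, 3, 26]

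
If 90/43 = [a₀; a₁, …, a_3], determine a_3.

3

90 ÷ 43 → quotient 2, remainder 4
43 ÷ 4 → quotient 10, remainder 3
4 ÷ 3 → quotient 1, remainder 1
3 ÷ 1 → quotient 3, remainder 0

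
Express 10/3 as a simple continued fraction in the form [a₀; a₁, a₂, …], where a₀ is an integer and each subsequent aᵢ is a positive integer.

[3; 3]

10 = 3·3 + 1, so a_0 = 3
3 = 3·1 + 0, so a_1 = 3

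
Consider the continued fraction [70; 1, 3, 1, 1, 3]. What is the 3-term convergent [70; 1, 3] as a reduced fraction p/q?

283/4

Starting at the tail and folding back:
Start with 3.
1 + 1/(3/1) = 1 + 1/3 = 4/3
70 + 1/(4/3) = 70 + 3/4 = 283/4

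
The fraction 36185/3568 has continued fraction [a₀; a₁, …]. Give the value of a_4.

36185 = 10·3568 + 505, so a_0 = 10
3568 = 7·505 + 33, so a_1 = 7
505 = 15·33 + 10, so a_2 = 15
33 = 3·10 + 3, so a_3 = 3
10 = 3·3 + 1, so a_4 = 3

3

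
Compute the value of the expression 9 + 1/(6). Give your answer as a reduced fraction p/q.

55/6

Starting at the tail and folding back:
Start with 6.
9 + 1/(6/1) = 9 + 1/6 = 55/6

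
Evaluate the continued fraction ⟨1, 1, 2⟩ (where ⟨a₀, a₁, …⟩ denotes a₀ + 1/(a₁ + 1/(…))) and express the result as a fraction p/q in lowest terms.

a_0 = 1: 1/1
a_1 = 1: 2/1
a_2 = 2: 5/3

5/3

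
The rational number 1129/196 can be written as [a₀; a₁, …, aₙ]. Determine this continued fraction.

[5; 1, 3, 5, 1, 7]

1129 = 5·196 + 149, so a_0 = 5
196 = 1·149 + 47, so a_1 = 1
149 = 3·47 + 8, so a_2 = 3
47 = 5·8 + 7, so a_3 = 5
8 = 1·7 + 1, so a_4 = 1
7 = 7·1 + 0, so a_5 = 7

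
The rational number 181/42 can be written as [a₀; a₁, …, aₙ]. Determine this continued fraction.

[4; 3, 4, 3]

⌊181/42⌋ = 4, remainder 13
⌊42/13⌋ = 3, remainder 3
⌊13/3⌋ = 4, remainder 1
⌊3/1⌋ = 3, remainder 0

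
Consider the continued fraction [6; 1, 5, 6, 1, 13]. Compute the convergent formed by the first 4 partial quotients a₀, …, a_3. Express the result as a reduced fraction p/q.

Start with 6.
5 + 1/(6/1) = 5 + 1/6 = 31/6
1 + 1/(31/6) = 1 + 6/31 = 37/31
6 + 1/(37/31) = 6 + 31/37 = 253/37

253/37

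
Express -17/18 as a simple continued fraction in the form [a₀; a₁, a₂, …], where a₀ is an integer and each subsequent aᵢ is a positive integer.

[-1; 18]

-17 ÷ 18 → quotient -1, remainder 1
18 ÷ 1 → quotient 18, remainder 0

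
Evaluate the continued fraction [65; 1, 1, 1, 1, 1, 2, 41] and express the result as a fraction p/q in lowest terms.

57023/869

Build up convergents one term at a time:
a_0 = 65: 65/1
a_1 = 1: 66/1
a_2 = 1: 131/2
a_3 = 1: 197/3
a_4 = 1: 328/5
a_5 = 1: 525/8
a_6 = 2: 1378/21
a_7 = 41: 57023/869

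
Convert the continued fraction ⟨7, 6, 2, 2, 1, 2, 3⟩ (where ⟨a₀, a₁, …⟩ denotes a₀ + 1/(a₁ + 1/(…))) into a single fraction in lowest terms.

2941/411

Start with 3.
2 + 1/(3/1) = 2 + 1/3 = 7/3
1 + 1/(7/3) = 1 + 3/7 = 10/7
2 + 1/(10/7) = 2 + 7/10 = 27/10
2 + 1/(27/10) = 2 + 10/27 = 64/27
6 + 1/(64/27) = 6 + 27/64 = 411/64
7 + 1/(411/64) = 7 + 64/411 = 2941/411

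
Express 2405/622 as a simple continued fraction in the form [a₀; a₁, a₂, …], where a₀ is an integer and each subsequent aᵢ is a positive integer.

[3; 1, 6, 2, 41]

2405 = 3·622 + 539, so a_0 = 3
622 = 1·539 + 83, so a_1 = 1
539 = 6·83 + 41, so a_2 = 6
83 = 2·41 + 1, so a_3 = 2
41 = 41·1 + 0, so a_4 = 41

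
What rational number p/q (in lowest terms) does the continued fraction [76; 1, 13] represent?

1077/14

a_0 = 76: 76/1
a_1 = 1: 77/1
a_2 = 13: 1077/14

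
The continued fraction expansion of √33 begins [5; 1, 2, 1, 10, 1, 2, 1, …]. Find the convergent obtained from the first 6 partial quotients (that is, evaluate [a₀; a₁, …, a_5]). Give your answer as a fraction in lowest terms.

Start with 1.
10 + 1/(1/1) = 10 + 1/1 = 11/1
1 + 1/(11/1) = 1 + 1/11 = 12/11
2 + 1/(12/11) = 2 + 11/12 = 35/12
1 + 1/(35/12) = 1 + 12/35 = 47/35
5 + 1/(47/35) = 5 + 35/47 = 270/47

270/47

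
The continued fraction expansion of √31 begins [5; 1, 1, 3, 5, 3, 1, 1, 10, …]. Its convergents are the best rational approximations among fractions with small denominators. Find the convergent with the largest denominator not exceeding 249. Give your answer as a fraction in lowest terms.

863/155

a_0 = 5: 5/1  (≤ bound)
a_1 = 1: 6/1  (≤ bound)
a_2 = 1: 11/2  (≤ bound)
a_3 = 3: 39/7  (≤ bound)
a_4 = 5: 206/37  (≤ bound)
a_5 = 3: 657/118  (≤ bound)
a_6 = 1: 863/155  (≤ bound)
a_7 = 1: 1520/273  (> 249, stop)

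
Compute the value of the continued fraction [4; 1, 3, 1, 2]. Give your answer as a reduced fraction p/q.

67/14

a_0 = 4: 4/1
a_1 = 1: 5/1
a_2 = 3: 19/4
a_3 = 1: 24/5
a_4 = 2: 67/14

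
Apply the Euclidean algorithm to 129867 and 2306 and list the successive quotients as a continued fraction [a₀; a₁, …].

Apply division with remainder until the remainder is 0:
129867 ÷ 2306 → quotient 56, remainder 731
2306 ÷ 731 → quotient 3, remainder 113
731 ÷ 113 → quotient 6, remainder 53
113 ÷ 53 → quotient 2, remainder 7
53 ÷ 7 → quotient 7, remainder 4
7 ÷ 4 → quotient 1, remainder 3
4 ÷ 3 → quotient 1, remainder 1
3 ÷ 1 → quotient 3, remainder 0

[56; 3, 6, 2, 7, 1, 1, 3]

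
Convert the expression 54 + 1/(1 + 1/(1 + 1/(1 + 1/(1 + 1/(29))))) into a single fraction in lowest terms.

8081/148

Compute successive convergents:
a_0 = 54: 54/1
a_1 = 1: 55/1
a_2 = 1: 109/2
a_3 = 1: 164/3
a_4 = 1: 273/5
a_5 = 29: 8081/148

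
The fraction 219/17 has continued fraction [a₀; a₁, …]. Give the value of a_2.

7

⌊219/17⌋ = 12, remainder 15
⌊17/15⌋ = 1, remainder 2
⌊15/2⌋ = 7, remainder 1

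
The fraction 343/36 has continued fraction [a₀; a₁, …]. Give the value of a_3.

Repeatedly divide and take the remainder:
⌊343/36⌋ = 9, remainder 19
⌊36/19⌋ = 1, remainder 17
⌊19/17⌋ = 1, remainder 2
⌊17/2⌋ = 8, remainder 1

8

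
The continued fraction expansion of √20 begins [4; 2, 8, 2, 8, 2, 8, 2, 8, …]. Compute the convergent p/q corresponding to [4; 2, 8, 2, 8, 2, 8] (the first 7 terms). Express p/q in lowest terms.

24476/5473

Starting at the tail and folding back:
Start with 8.
2 + 1/(8/1) = 2 + 1/8 = 17/8
8 + 1/(17/8) = 8 + 8/17 = 144/17
2 + 1/(144/17) = 2 + 17/144 = 305/144
8 + 1/(305/144) = 8 + 144/305 = 2584/305
2 + 1/(2584/305) = 2 + 305/2584 = 5473/2584
4 + 1/(5473/2584) = 4 + 2584/5473 = 24476/5473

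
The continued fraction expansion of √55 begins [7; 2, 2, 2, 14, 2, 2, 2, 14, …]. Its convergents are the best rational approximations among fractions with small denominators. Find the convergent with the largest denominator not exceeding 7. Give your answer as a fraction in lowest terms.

37/5

List convergents until the denominator exceeds the bound:
a_0 = 7: 7/1  (≤ bound)
a_1 = 2: 15/2  (≤ bound)
a_2 = 2: 37/5  (≤ bound)
a_3 = 2: 89/12  (> 7, stop)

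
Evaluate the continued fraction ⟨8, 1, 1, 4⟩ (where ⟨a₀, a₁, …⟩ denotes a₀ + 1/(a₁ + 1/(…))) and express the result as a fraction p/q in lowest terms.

a_0 = 8: 8/1
a_1 = 1: 9/1
a_2 = 1: 17/2
a_3 = 4: 77/9

77/9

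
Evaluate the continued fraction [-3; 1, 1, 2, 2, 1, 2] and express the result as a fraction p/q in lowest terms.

-111/46

Work from the innermost term outward:
Start with 2.
1 + 1/(2/1) = 1 + 1/2 = 3/2
2 + 1/(3/2) = 2 + 2/3 = 8/3
2 + 1/(8/3) = 2 + 3/8 = 19/8
1 + 1/(19/8) = 1 + 8/19 = 27/19
1 + 1/(27/19) = 1 + 19/27 = 46/27
-3 + 1/(46/27) = -3 + 27/46 = -111/46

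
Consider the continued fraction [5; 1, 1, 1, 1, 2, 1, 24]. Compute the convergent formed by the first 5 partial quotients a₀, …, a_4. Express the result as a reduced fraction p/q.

Start with 1.
1 + 1/(1/1) = 1 + 1/1 = 2/1
1 + 1/(2/1) = 1 + 1/2 = 3/2
1 + 1/(3/2) = 1 + 2/3 = 5/3
5 + 1/(5/3) = 5 + 3/5 = 28/5

28/5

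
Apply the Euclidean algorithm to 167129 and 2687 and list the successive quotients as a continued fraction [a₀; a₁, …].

[62; 5, 44, 1, 1, 2, 2]

⌊167129/2687⌋ = 62, remainder 535
⌊2687/535⌋ = 5, remainder 12
⌊535/12⌋ = 44, remainder 7
⌊12/7⌋ = 1, remainder 5
⌊7/5⌋ = 1, remainder 2
⌊5/2⌋ = 2, remainder 1
⌊2/1⌋ = 2, remainder 0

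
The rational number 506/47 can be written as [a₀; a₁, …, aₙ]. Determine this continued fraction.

Apply division with remainder until the remainder is 0:
506 = 10·47 + 36, so a_0 = 10
47 = 1·36 + 11, so a_1 = 1
36 = 3·11 + 3, so a_2 = 3
11 = 3·3 + 2, so a_3 = 3
3 = 1·2 + 1, so a_4 = 1
2 = 2·1 + 0, so a_5 = 2

[10; 1, 3, 3, 1, 2]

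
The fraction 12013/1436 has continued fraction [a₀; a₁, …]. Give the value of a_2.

1

12013 = 8·1436 + 525, so a_0 = 8
1436 = 2·525 + 386, so a_1 = 2
525 = 1·386 + 139, so a_2 = 1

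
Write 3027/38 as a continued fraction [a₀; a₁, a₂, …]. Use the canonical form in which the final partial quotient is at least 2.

⌊3027/38⌋ = 79, remainder 25
⌊38/25⌋ = 1, remainder 13
⌊25/13⌋ = 1, remainder 12
⌊13/12⌋ = 1, remainder 1
⌊12/1⌋ = 12, remainder 0

[79; 1, 1, 1, 12]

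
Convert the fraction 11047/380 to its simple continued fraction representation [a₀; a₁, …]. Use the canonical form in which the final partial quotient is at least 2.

11047 ÷ 380 → quotient 29, remainder 27
380 ÷ 27 → quotient 14, remainder 2
27 ÷ 2 → quotient 13, remainder 1
2 ÷ 1 → quotient 2, remainder 0

[29; 14, 13, 2]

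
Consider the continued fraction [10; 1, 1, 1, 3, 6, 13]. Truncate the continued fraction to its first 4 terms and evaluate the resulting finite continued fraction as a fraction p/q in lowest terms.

Work from the innermost term outward:
Start with 1.
1 + 1/(1/1) = 1 + 1/1 = 2/1
1 + 1/(2/1) = 1 + 1/2 = 3/2
10 + 1/(3/2) = 10 + 2/3 = 32/3

32/3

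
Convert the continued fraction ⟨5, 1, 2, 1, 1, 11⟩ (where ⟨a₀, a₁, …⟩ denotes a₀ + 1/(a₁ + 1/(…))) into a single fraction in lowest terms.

a_0 = 5: 5/1
a_1 = 1: 6/1
a_2 = 2: 17/3
a_3 = 1: 23/4
a_4 = 1: 40/7
a_5 = 11: 463/81

463/81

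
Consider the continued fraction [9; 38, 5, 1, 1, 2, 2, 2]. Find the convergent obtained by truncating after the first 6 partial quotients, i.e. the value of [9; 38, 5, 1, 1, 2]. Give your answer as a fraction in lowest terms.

9649/1069

Build up convergents one term at a time:
a_0 = 9: 9/1
a_1 = 38: 343/38
a_2 = 5: 1724/191
a_3 = 1: 2067/229
a_4 = 1: 3791/420
a_5 = 2: 9649/1069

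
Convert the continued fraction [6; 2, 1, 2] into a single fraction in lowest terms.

a_0 = 6: 6/1
a_1 = 2: 13/2
a_2 = 1: 19/3
a_3 = 2: 51/8

51/8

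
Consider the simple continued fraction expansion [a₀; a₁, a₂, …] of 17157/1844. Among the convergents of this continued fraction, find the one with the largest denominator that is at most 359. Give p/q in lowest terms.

List convergents until the denominator exceeds the bound:
a_0 = 9: 9/1  (≤ bound)
a_1 = 3: 28/3  (≤ bound)
a_2 = 3: 93/10  (≤ bound)
a_3 = 2: 214/23  (≤ bound)
a_4 = 15: 3303/355  (≤ bound)
a_5 = 1: 3517/378  (> 359, stop)

3303/355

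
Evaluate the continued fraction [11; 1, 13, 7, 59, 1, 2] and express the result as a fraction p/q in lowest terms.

211900/17763

Use the convergent recurrence hₖ = aₖ·hₖ₋₁ + hₖ₋₂ (and likewise for the denominators kₖ):
a_0 = 11: 11/1
a_1 = 1: 12/1
a_2 = 13: 167/14
a_3 = 7: 1181/99
a_4 = 59: 69846/5855
a_5 = 1: 71027/5954
a_6 = 2: 211900/17763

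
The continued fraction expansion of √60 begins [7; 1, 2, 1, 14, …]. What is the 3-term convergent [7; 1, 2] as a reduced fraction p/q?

23/3

Collapse the nested fraction from the inside out:
Start with 2.
1 + 1/(2/1) = 1 + 1/2 = 3/2
7 + 1/(3/2) = 7 + 2/3 = 23/3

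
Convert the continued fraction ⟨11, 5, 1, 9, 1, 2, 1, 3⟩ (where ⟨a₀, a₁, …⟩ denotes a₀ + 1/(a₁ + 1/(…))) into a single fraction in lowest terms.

10622/951

Start with 3.
1 + 1/(3/1) = 1 + 1/3 = 4/3
2 + 1/(4/3) = 2 + 3/4 = 11/4
1 + 1/(11/4) = 1 + 4/11 = 15/11
9 + 1/(15/11) = 9 + 11/15 = 146/15
1 + 1/(146/15) = 1 + 15/146 = 161/146
5 + 1/(161/146) = 5 + 146/161 = 951/161
11 + 1/(951/161) = 11 + 161/951 = 10622/951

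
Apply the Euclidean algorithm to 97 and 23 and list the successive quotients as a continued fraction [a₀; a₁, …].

[4; 4, 1, 1, 2]

⌊97/23⌋ = 4, remainder 5
⌊23/5⌋ = 4, remainder 3
⌊5/3⌋ = 1, remainder 2
⌊3/2⌋ = 1, remainder 1
⌊2/1⌋ = 2, remainder 0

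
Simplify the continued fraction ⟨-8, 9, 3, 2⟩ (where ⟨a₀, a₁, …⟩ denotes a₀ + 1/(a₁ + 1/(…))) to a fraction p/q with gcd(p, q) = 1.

-513/65

Use the convergent recurrence hₖ = aₖ·hₖ₋₁ + hₖ₋₂ (and likewise for the denominators kₖ):
a_0 = -8: -8/1
a_1 = 9: -71/9
a_2 = 3: -221/28
a_3 = 2: -513/65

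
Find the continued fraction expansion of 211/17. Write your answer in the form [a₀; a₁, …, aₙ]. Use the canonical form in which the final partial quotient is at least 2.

[12; 2, 2, 3]

211 ÷ 17 → quotient 12, remainder 7
17 ÷ 7 → quotient 2, remainder 3
7 ÷ 3 → quotient 2, remainder 1
3 ÷ 1 → quotient 3, remainder 0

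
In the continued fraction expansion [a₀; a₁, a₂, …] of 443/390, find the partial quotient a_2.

443 = 1·390 + 53, so a_0 = 1
390 = 7·53 + 19, so a_1 = 7
53 = 2·19 + 15, so a_2 = 2

2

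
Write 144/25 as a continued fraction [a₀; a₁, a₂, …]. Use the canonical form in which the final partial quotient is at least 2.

[5; 1, 3, 6]

Apply division with remainder until the remainder is 0:
144 = 5·25 + 19, so a_0 = 5
25 = 1·19 + 6, so a_1 = 1
19 = 3·6 + 1, so a_2 = 3
6 = 6·1 + 0, so a_3 = 6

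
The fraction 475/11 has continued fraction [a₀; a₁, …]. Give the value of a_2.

475 ÷ 11 → quotient 43, remainder 2
11 ÷ 2 → quotient 5, remainder 1
2 ÷ 1 → quotient 2, remainder 0

2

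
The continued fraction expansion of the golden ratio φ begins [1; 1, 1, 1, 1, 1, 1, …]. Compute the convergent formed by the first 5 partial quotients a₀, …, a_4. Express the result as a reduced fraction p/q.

Starting at the tail and folding back:
Start with 1.
1 + 1/(1/1) = 1 + 1/1 = 2/1
1 + 1/(2/1) = 1 + 1/2 = 3/2
1 + 1/(3/2) = 1 + 2/3 = 5/3
1 + 1/(5/3) = 1 + 3/5 = 8/5

8/5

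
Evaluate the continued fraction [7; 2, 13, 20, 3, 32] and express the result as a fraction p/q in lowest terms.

Use the convergent recurrence hₖ = aₖ·hₖ₋₁ + hₖ₋₂ (and likewise for the denominators kₖ):
a_0 = 7: 7/1
a_1 = 2: 15/2
a_2 = 13: 202/27
a_3 = 20: 4055/542
a_4 = 3: 12367/1653
a_5 = 32: 399799/53438

399799/53438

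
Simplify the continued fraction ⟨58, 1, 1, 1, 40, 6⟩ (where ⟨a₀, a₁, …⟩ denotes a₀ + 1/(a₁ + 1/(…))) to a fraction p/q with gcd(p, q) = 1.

43118/735

a_0 = 58: 58/1
a_1 = 1: 59/1
a_2 = 1: 117/2
a_3 = 1: 176/3
a_4 = 40: 7157/122
a_5 = 6: 43118/735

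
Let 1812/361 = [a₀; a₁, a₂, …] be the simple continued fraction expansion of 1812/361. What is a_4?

3

Repeatedly divide and take the remainder:
1812 = 5·361 + 7, so a_0 = 5
361 = 51·7 + 4, so a_1 = 51
7 = 1·4 + 3, so a_2 = 1
4 = 1·3 + 1, so a_3 = 1
3 = 3·1 + 0, so a_4 = 3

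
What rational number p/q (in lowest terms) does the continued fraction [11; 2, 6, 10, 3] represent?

4688/409

Build up convergents one term at a time:
a_0 = 11: 11/1
a_1 = 2: 23/2
a_2 = 6: 149/13
a_3 = 10: 1513/132
a_4 = 3: 4688/409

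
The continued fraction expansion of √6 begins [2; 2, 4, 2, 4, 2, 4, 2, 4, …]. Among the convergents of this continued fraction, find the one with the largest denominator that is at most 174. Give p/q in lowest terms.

218/89

List convergents until the denominator exceeds the bound:
a_0 = 2: 2/1  (≤ bound)
a_1 = 2: 5/2  (≤ bound)
a_2 = 4: 22/9  (≤ bound)
a_3 = 2: 49/20  (≤ bound)
a_4 = 4: 218/89  (≤ bound)
a_5 = 2: 485/198  (> 174, stop)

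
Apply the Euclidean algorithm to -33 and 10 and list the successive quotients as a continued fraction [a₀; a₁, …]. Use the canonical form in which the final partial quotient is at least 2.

[-4; 1, 2, 3]

-33 = -4·10 + 7, so a_0 = -4
10 = 1·7 + 3, so a_1 = 1
7 = 2·3 + 1, so a_2 = 2
3 = 3·1 + 0, so a_3 = 3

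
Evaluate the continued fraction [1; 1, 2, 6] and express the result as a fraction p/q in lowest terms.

Build up convergents one term at a time:
a_0 = 1: 1/1
a_1 = 1: 2/1
a_2 = 2: 5/3
a_3 = 6: 32/19

32/19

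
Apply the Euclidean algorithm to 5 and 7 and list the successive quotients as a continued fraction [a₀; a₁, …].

[0; 1, 2, 2]

Repeatedly divide and take the remainder:
5 ÷ 7 → quotient 0, remainder 5
7 ÷ 5 → quotient 1, remainder 2
5 ÷ 2 → quotient 2, remainder 1
2 ÷ 1 → quotient 2, remainder 0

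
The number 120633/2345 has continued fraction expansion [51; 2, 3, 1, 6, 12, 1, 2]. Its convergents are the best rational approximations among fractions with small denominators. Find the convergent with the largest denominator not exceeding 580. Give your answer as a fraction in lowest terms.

List convergents until the denominator exceeds the bound:
a_0 = 51: 51/1  (≤ bound)
a_1 = 2: 103/2  (≤ bound)
a_2 = 3: 360/7  (≤ bound)
a_3 = 1: 463/9  (≤ bound)
a_4 = 6: 3138/61  (≤ bound)
a_5 = 12: 38119/741  (> 580, stop)

3138/61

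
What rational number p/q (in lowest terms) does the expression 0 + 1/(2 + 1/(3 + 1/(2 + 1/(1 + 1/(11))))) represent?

117/269

a_0 = 0: 0/1
a_1 = 2: 1/2
a_2 = 3: 3/7
a_3 = 2: 7/16
a_4 = 1: 10/23
a_5 = 11: 117/269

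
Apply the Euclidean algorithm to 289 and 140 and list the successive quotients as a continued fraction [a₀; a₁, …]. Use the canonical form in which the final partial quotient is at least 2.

Repeatedly divide and take the remainder:
⌊289/140⌋ = 2, remainder 9
⌊140/9⌋ = 15, remainder 5
⌊9/5⌋ = 1, remainder 4
⌊5/4⌋ = 1, remainder 1
⌊4/1⌋ = 4, remainder 0

[2; 15, 1, 1, 4]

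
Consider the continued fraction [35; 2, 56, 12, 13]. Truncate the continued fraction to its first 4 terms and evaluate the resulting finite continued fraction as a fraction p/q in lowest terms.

48203/1358

Collapse the nested fraction from the inside out:
Start with 12.
56 + 1/(12/1) = 56 + 1/12 = 673/12
2 + 1/(673/12) = 2 + 12/673 = 1358/673
35 + 1/(1358/673) = 35 + 673/1358 = 48203/1358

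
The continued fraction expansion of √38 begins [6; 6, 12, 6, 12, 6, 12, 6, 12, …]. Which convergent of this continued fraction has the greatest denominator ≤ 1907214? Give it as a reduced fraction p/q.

2463306/399601

List convergents until the denominator exceeds the bound:
a_0 = 6: 6/1  (≤ bound)
a_1 = 6: 37/6  (≤ bound)
a_2 = 12: 450/73  (≤ bound)
a_3 = 6: 2737/444  (≤ bound)
a_4 = 12: 33294/5401  (≤ bound)
a_5 = 6: 202501/32850  (≤ bound)
a_6 = 12: 2463306/399601  (≤ bound)
a_7 = 6: 14982337/2430456  (> 1907214, stop)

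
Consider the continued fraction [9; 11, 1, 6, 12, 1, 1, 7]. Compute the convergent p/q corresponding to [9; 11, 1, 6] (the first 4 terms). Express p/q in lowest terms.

a_0 = 9: 9/1
a_1 = 11: 100/11
a_2 = 1: 109/12
a_3 = 6: 754/83

754/83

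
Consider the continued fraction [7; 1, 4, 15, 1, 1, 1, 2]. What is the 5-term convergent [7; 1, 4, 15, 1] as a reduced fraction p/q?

Work from the innermost term outward:
Start with 1.
15 + 1/(1/1) = 15 + 1/1 = 16/1
4 + 1/(16/1) = 4 + 1/16 = 65/16
1 + 1/(65/16) = 1 + 16/65 = 81/65
7 + 1/(81/65) = 7 + 65/81 = 632/81

632/81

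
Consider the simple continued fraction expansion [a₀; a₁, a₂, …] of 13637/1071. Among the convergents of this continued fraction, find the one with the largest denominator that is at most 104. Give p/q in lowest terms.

a_0 = 12: 12/1  (≤ bound)
a_1 = 1: 13/1  (≤ bound)
a_2 = 2: 38/3  (≤ bound)
a_3 = 1: 51/4  (≤ bound)
a_4 = 2: 140/11  (≤ bound)
a_5 = 1: 191/15  (≤ bound)
a_6 = 11: 2241/176  (> 104, stop)

191/15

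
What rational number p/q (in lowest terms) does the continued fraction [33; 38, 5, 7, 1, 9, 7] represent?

Start with 7.
9 + 1/(7/1) = 9 + 1/7 = 64/7
1 + 1/(64/7) = 1 + 7/64 = 71/64
7 + 1/(71/64) = 7 + 64/71 = 561/71
5 + 1/(561/71) = 5 + 71/561 = 2876/561
38 + 1/(2876/561) = 38 + 561/2876 = 109849/2876
33 + 1/(109849/2876) = 33 + 2876/109849 = 3627893/109849

3627893/109849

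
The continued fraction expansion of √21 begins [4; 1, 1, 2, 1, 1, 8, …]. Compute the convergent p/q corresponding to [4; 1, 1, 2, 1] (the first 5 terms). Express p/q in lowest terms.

32/7

Start with 1.
2 + 1/(1/1) = 2 + 1/1 = 3/1
1 + 1/(3/1) = 1 + 1/3 = 4/3
1 + 1/(4/3) = 1 + 3/4 = 7/4
4 + 1/(7/4) = 4 + 4/7 = 32/7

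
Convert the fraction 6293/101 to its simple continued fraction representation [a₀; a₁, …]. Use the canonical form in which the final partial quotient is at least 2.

Apply division with remainder until the remainder is 0:
6293 = 62·101 + 31, so a_0 = 62
101 = 3·31 + 8, so a_1 = 3
31 = 3·8 + 7, so a_2 = 3
8 = 1·7 + 1, so a_3 = 1
7 = 7·1 + 0, so a_4 = 7

[62; 3, 3, 1, 7]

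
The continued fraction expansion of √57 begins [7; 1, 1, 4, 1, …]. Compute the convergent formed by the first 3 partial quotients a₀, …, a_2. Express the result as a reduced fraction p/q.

Start with 1.
1 + 1/(1/1) = 1 + 1/1 = 2/1
7 + 1/(2/1) = 7 + 1/2 = 15/2

15/2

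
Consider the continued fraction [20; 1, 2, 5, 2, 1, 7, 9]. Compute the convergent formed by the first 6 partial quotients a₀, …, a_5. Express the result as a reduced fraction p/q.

1055/51

Use the convergent recurrence hₖ = aₖ·hₖ₋₁ + hₖ₋₂ (and likewise for the denominators kₖ):
a_0 = 20: 20/1
a_1 = 1: 21/1
a_2 = 2: 62/3
a_3 = 5: 331/16
a_4 = 2: 724/35
a_5 = 1: 1055/51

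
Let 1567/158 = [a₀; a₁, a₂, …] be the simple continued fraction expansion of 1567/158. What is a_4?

2

1567 ÷ 158 → quotient 9, remainder 145
158 ÷ 145 → quotient 1, remainder 13
145 ÷ 13 → quotient 11, remainder 2
13 ÷ 2 → quotient 6, remainder 1
2 ÷ 1 → quotient 2, remainder 0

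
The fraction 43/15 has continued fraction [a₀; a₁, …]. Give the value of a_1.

Apply division with remainder until the remainder is 0:
43 ÷ 15 → quotient 2, remainder 13
15 ÷ 13 → quotient 1, remainder 2

1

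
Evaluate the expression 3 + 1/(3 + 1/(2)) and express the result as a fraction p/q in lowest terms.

a_0 = 3: 3/1
a_1 = 3: 10/3
a_2 = 2: 23/7

23/7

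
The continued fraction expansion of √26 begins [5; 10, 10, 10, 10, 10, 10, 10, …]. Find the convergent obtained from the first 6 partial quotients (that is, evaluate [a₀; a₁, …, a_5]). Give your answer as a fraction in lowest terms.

Start with 10.
10 + 1/(10/1) = 10 + 1/10 = 101/10
10 + 1/(101/10) = 10 + 10/101 = 1020/101
10 + 1/(1020/101) = 10 + 101/1020 = 10301/1020
10 + 1/(10301/1020) = 10 + 1020/10301 = 104030/10301
5 + 1/(104030/10301) = 5 + 10301/104030 = 530451/104030

530451/104030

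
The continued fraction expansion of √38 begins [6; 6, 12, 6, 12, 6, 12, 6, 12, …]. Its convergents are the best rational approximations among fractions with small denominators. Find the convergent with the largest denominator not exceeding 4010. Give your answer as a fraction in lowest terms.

a_0 = 6: 6/1  (≤ bound)
a_1 = 6: 37/6  (≤ bound)
a_2 = 12: 450/73  (≤ bound)
a_3 = 6: 2737/444  (≤ bound)
a_4 = 12: 33294/5401  (> 4010, stop)

2737/444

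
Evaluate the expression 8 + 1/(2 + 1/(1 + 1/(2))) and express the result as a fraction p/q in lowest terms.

67/8

Starting at the tail and folding back:
Start with 2.
1 + 1/(2/1) = 1 + 1/2 = 3/2
2 + 1/(3/2) = 2 + 2/3 = 8/3
8 + 1/(8/3) = 8 + 3/8 = 67/8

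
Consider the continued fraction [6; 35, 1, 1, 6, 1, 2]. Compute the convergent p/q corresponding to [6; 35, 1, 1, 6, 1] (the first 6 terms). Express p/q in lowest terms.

Collapse the nested fraction from the inside out:
Start with 1.
6 + 1/(1/1) = 6 + 1/1 = 7/1
1 + 1/(7/1) = 1 + 1/7 = 8/7
1 + 1/(8/7) = 1 + 7/8 = 15/8
35 + 1/(15/8) = 35 + 8/15 = 533/15
6 + 1/(533/15) = 6 + 15/533 = 3213/533

3213/533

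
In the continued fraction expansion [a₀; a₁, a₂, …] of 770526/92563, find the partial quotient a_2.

12

Apply division with remainder until the remainder is 0:
770526 ÷ 92563 → quotient 8, remainder 30022
92563 ÷ 30022 → quotient 3, remainder 2497
30022 ÷ 2497 → quotient 12, remainder 58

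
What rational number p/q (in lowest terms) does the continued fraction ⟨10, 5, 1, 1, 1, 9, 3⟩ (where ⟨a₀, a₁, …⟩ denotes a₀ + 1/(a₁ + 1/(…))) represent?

5180/509

Start with 3.
9 + 1/(3/1) = 9 + 1/3 = 28/3
1 + 1/(28/3) = 1 + 3/28 = 31/28
1 + 1/(31/28) = 1 + 28/31 = 59/31
1 + 1/(59/31) = 1 + 31/59 = 90/59
5 + 1/(90/59) = 5 + 59/90 = 509/90
10 + 1/(509/90) = 10 + 90/509 = 5180/509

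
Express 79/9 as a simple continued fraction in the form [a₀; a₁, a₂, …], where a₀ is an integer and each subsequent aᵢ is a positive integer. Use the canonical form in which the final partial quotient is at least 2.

[8; 1, 3, 2]

79 ÷ 9 → quotient 8, remainder 7
9 ÷ 7 → quotient 1, remainder 2
7 ÷ 2 → quotient 3, remainder 1
2 ÷ 1 → quotient 2, remainder 0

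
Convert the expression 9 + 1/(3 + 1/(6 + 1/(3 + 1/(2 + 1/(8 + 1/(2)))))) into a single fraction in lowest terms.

23133/2483

Start with 2.
8 + 1/(2/1) = 8 + 1/2 = 17/2
2 + 1/(17/2) = 2 + 2/17 = 36/17
3 + 1/(36/17) = 3 + 17/36 = 125/36
6 + 1/(125/36) = 6 + 36/125 = 786/125
3 + 1/(786/125) = 3 + 125/786 = 2483/786
9 + 1/(2483/786) = 9 + 786/2483 = 23133/2483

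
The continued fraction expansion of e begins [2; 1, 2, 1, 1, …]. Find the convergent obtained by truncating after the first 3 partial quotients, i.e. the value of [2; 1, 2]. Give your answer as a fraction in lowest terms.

8/3

Start with 2.
1 + 1/(2/1) = 1 + 1/2 = 3/2
2 + 1/(3/2) = 2 + 2/3 = 8/3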